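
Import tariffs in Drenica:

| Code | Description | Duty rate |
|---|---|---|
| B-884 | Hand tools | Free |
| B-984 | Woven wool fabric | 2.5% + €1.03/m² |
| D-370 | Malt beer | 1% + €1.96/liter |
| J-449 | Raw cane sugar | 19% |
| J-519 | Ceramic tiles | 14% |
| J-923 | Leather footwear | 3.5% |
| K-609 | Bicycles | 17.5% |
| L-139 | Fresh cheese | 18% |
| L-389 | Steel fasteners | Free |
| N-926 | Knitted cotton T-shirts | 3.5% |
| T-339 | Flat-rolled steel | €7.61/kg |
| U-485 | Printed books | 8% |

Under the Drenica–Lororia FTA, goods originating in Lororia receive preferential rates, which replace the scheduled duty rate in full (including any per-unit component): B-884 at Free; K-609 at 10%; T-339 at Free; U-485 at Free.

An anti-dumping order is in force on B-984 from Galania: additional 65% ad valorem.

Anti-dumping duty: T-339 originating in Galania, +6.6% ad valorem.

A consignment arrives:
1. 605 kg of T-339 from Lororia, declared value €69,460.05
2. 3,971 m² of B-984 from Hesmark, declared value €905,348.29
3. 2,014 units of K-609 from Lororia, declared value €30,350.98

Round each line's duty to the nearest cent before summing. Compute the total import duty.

€29,758.94

Line 1 (T-339, Lororia, 605 kg, €69,460.05):
Base rate for T-339 is €7.61/kg.
Origin Lororia qualifies under the Drenica–Lororia agreement and T-339 is covered: preferential rate Free applies instead.
The additional-duty order on T-339 targets Galania, not Lororia; it does not apply.
Duty = €69,460.05 × 0% = €0.00.
Line 2 (B-984, Hesmark, 3,971 m², €905,348.29):
Base rate for B-984 is 2.5% + €1.03/m².
The additional-duty order on B-984 targets Galania, not Hesmark; it does not apply.
Duty = €905,348.29 × 2.5% + 3,971 × €1.03 = €26,723.84.
Line 3 (K-609, Lororia, 2,014 units, €30,350.98):
Base rate for K-609 is 17.5%.
Origin Lororia qualifies under the Drenica–Lororia agreement and K-609 is covered: preferential rate 10% applies instead.
Duty = €30,350.98 × 10% = €3,035.10.
Total = €0.00 + €26,723.84 + €3,035.10 = €29,758.94.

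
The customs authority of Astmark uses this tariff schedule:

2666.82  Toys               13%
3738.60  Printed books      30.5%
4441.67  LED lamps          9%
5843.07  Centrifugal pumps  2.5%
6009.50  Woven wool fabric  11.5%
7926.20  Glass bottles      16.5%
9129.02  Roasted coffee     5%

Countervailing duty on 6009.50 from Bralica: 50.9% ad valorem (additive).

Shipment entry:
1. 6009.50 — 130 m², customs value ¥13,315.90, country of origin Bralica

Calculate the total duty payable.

Line 1 (6009.50, Bralica, 130 m², ¥13,315.90):
Base rate for 6009.50 is 11.5%.
Additional duty on 6009.50 from Bralica: +50.9%. Applied ad valorem rate: 11.5% + 50.9% = 62.4%.
Duty = ¥13,315.90 × 62.4% = ¥8,309.12.

¥8,309.12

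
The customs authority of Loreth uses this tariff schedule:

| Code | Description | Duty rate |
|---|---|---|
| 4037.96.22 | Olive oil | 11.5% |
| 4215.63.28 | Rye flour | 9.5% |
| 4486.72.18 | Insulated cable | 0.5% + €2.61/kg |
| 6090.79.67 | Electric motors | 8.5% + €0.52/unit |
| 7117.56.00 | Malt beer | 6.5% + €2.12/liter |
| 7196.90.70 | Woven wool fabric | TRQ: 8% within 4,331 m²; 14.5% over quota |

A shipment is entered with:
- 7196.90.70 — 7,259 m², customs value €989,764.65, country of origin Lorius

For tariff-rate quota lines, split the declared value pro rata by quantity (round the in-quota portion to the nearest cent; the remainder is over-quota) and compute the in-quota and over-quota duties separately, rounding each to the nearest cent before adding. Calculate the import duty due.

Line 1 (7196.90.70, Lorius, 7,259 m², €989,764.65):
Code 7196.90.70 is under a tariff-rate quota (threshold 4,331 m²). In-quota: 4,331 m² at 8%; over-quota: 2,928 m² at 14.5%.
Pro-rata value split: in-quota = €989,764.65 × 4,331/7,259 = €590,531.85; over-quota = €989,764.65 − €590,531.85 = €399,232.80.
In-quota duty = €590,531.85 × 8% = €47,242.55. Over-quota duty = €399,232.80 × 14.5% = €57,888.76.
Line duty = €47,242.55 + €57,888.76 = €105,131.31.

€105,131.31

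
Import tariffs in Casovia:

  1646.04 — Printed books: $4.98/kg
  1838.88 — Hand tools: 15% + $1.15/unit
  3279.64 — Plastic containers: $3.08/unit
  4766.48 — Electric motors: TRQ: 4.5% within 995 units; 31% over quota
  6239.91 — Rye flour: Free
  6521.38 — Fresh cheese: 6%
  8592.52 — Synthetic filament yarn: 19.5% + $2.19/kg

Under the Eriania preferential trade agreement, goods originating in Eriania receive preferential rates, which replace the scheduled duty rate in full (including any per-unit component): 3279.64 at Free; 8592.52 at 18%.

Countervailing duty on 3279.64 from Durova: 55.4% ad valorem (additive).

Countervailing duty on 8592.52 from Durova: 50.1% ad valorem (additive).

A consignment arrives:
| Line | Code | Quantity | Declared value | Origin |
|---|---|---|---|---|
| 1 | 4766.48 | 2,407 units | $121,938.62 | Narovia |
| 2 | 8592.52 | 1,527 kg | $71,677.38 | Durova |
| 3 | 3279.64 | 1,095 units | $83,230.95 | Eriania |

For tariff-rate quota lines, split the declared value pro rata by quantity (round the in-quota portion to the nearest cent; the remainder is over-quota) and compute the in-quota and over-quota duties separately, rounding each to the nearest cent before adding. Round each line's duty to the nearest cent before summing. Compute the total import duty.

$77,674.79

Line 1 (4766.48, Narovia, 2,407 units, $121,938.62):
Code 4766.48 is under a tariff-rate quota (threshold 995 units). In-quota: 995 units at 4.5%; over-quota: 1,412 units at 31%.
Pro-rata value split: in-quota = $121,938.62 × 995/2,407 = $50,406.70; over-quota = $121,938.62 − $50,406.70 = $71,531.92.
In-quota duty = $50,406.70 × 4.5% = $2,268.30. Over-quota duty = $71,531.92 × 31% = $22,174.90.
Line duty = $2,268.30 + $22,174.90 = $24,443.20.
Line 2 (8592.52, Durova, 1,527 kg, $71,677.38):
Base rate for 8592.52 is 19.5% + $2.19/kg.
8592.52 has an FTA preferential rate, but origin Durova is not Eriania; base rate stands.
Additional duty on 8592.52 from Durova: +50.1%. Applied ad valorem rate: 19.5% + 50.1% = 69.6%.
Duty = $71,677.38 × 69.6% + 1,527 × $2.19 = $53,231.59.
Line 3 (3279.64, Eriania, 1,095 units, $83,230.95):
Base rate for 3279.64 is $3.08/unit.
Origin Eriania qualifies under the Casovia–Eriania agreement and 3279.64 is covered: preferential rate Free applies instead.
The additional-duty order on 3279.64 targets Durova, not Eriania; it does not apply.
Duty = $83,230.95 × 0% = $0.00.
Total = $24,443.20 + $53,231.59 + $0.00 = $77,674.79.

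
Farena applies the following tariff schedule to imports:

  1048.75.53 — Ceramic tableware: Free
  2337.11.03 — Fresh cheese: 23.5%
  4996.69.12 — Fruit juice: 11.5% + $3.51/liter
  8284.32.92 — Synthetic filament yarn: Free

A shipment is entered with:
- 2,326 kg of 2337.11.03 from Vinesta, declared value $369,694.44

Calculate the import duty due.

Line 1 (2337.11.03, Vinesta, 2,326 kg, $369,694.44):
Base rate for 2337.11.03 is 23.5%.
Duty = $369,694.44 × 23.5% = $86,878.19.

$86,878.19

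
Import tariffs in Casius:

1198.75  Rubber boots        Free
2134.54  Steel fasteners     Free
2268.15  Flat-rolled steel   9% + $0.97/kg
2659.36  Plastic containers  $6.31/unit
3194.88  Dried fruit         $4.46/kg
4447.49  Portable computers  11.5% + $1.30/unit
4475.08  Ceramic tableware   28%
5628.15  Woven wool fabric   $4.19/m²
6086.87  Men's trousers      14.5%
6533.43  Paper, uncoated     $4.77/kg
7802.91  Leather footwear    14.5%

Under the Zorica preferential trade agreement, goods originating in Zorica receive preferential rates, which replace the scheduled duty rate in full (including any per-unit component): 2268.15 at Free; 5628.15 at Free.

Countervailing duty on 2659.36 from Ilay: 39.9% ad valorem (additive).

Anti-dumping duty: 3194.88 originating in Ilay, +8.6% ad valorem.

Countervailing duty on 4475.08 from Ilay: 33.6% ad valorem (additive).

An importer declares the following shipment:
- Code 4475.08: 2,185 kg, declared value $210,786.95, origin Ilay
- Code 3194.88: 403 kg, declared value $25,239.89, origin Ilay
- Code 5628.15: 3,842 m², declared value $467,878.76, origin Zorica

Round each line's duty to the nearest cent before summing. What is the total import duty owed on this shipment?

$133,812.77

Line 1 (4475.08, Ilay, 2,185 kg, $210,786.95):
Base rate for 4475.08 is 28%.
Additional duty on 4475.08 from Ilay: +33.6%. Applied ad valorem rate: 28% + 33.6% = 61.6%.
Duty = $210,786.95 × 61.6% = $129,844.76.
Line 2 (3194.88, Ilay, 403 kg, $25,239.89):
Base rate for 3194.88 is $4.46/kg.
Additional duty on 3194.88 from Ilay: +8.6% ad valorem. Applied ad valorem rate = 8.6%.
Duty = $25,239.89 × 8.6% + 403 × $4.46 = $3,968.01.
Line 3 (5628.15, Zorica, 3,842 m², $467,878.76):
Base rate for 5628.15 is $4.19/m².
Origin Zorica qualifies under the Casius–Zorica agreement and 5628.15 is covered: preferential rate Free applies instead.
Duty = $467,878.76 × 0% = $0.00.
Total = $129,844.76 + $3,968.01 + $0.00 = $133,812.77.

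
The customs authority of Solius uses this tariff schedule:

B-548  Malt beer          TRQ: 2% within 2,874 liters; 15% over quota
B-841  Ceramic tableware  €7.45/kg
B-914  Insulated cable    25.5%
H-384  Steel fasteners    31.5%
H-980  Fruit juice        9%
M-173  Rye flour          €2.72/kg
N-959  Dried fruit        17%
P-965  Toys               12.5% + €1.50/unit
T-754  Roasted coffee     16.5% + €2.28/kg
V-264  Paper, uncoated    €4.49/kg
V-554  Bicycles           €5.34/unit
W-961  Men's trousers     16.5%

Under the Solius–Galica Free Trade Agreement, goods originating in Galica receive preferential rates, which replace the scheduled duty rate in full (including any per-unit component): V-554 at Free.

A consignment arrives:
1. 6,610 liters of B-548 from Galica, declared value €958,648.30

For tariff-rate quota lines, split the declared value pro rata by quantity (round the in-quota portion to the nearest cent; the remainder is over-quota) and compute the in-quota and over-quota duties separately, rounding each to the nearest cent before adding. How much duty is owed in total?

€89,611.13

Line 1 (B-548, Galica, 6,610 liters, €958,648.30):
Code B-548 is under a tariff-rate quota (threshold 2,874 liters). In-quota: 2,874 liters at 2%; over-quota: 3,736 liters at 15%.
Pro-rata value split: in-quota = €958,648.30 × 2,874/6,610 = €416,816.22; over-quota = €958,648.30 − €416,816.22 = €541,832.08.
In-quota duty = €416,816.22 × 2% = €8,336.32. Over-quota duty = €541,832.08 × 15% = €81,274.81.
Line duty = €8,336.32 + €81,274.81 = €89,611.13.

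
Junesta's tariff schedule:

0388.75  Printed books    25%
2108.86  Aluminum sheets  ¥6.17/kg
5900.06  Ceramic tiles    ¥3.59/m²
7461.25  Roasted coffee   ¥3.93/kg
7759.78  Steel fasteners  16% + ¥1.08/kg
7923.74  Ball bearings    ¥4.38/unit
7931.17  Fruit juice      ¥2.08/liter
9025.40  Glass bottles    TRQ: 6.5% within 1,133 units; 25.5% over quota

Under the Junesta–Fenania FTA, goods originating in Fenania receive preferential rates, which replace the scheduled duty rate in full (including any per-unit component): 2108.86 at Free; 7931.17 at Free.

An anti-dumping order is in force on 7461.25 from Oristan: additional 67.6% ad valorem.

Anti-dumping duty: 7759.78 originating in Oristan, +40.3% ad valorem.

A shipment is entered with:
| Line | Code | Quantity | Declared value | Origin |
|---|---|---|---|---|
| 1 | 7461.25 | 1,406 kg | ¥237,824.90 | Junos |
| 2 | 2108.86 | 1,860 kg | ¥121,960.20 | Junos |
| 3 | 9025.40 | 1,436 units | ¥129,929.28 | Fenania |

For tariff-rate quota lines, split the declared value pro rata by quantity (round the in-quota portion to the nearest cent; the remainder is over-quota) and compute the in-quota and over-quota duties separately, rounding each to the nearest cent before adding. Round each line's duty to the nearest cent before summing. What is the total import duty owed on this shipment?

¥30,656.12

Line 1 (7461.25, Junos, 1,406 kg, ¥237,824.90):
Base rate for 7461.25 is ¥3.93/kg.
The additional-duty order on 7461.25 targets Oristan, not Junos; it does not apply.
Duty = 1,406 × ¥3.93 = ¥5,525.58.
Line 2 (2108.86, Junos, 1,860 kg, ¥121,960.20):
Base rate for 2108.86 is ¥6.17/kg.
2108.86 has an FTA preferential rate, but origin Junos is not Fenania; base rate stands.
Duty = 1,860 × ¥6.17 = ¥11,476.20.
Line 3 (9025.40, Fenania, 1,436 units, ¥129,929.28):
Code 9025.40 is under a tariff-rate quota (threshold 1,133 units). In-quota: 1,133 units at 6.5%; over-quota: 303 units at 25.5%.
Pro-rata value split: in-quota = ¥129,929.28 × 1,133/1,436 = ¥102,513.84; over-quota = ¥129,929.28 − ¥102,513.84 = ¥27,415.44.
In-quota duty = ¥102,513.84 × 6.5% = ¥6,663.40. Over-quota duty = ¥27,415.44 × 25.5% = ¥6,990.94.
Line duty = ¥6,663.40 + ¥6,990.94 = ¥13,654.34.
Total = ¥5,525.58 + ¥11,476.20 + ¥13,654.34 = ¥30,656.12.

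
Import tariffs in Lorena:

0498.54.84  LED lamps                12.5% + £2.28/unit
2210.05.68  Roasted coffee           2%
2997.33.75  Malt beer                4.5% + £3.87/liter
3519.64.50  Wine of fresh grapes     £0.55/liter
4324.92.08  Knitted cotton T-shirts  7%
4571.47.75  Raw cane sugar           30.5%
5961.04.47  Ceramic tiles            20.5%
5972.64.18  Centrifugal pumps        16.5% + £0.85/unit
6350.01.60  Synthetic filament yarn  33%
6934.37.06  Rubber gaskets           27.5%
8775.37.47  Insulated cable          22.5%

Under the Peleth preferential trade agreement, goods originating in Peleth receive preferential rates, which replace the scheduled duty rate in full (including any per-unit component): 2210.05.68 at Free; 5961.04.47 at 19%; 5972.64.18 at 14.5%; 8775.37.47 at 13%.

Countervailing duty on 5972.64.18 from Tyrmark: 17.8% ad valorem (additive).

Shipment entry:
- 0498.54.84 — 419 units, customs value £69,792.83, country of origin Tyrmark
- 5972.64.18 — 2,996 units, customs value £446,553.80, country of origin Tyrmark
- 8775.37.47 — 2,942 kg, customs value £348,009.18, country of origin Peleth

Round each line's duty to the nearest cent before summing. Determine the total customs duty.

Line 1 (0498.54.84, Tyrmark, 419 units, £69,792.83):
Base rate for 0498.54.84 is 12.5% + £2.28/unit.
Duty = £69,792.83 × 12.5% + 419 × £2.28 = £9,679.42.
Line 2 (5972.64.18, Tyrmark, 2,996 units, £446,553.80):
Base rate for 5972.64.18 is 16.5% + £0.85/unit.
5972.64.18 has an FTA preferential rate, but origin Tyrmark is not Peleth; base rate stands.
Additional duty on 5972.64.18 from Tyrmark: +17.8%. Applied ad valorem rate: 16.5% + 17.8% = 34.3%.
Duty = £446,553.80 × 34.3% + 2,996 × £0.85 = £155,714.55.
Line 3 (8775.37.47, Peleth, 2,942 kg, £348,009.18):
Base rate for 8775.37.47 is 22.5%.
Origin Peleth qualifies under the Lorena–Peleth agreement and 8775.37.47 is covered: preferential rate 13% applies instead.
Duty = £348,009.18 × 13% = £45,241.19.
Total = £9,679.42 + £155,714.55 + £45,241.19 = £210,635.16.

£210,635.16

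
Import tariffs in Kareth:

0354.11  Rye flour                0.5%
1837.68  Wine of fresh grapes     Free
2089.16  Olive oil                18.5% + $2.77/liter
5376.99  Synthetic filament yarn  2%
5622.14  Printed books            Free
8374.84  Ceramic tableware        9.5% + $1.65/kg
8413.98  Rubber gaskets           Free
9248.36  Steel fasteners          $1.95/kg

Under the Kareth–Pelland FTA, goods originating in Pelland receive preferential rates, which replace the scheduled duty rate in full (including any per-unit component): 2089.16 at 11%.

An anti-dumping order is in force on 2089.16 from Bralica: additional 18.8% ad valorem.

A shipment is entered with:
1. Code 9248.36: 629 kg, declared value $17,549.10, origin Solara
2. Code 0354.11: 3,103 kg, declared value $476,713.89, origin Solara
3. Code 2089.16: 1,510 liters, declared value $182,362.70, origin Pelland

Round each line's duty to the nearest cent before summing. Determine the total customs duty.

Line 1 (9248.36, Solara, 629 kg, $17,549.10):
Base rate for 9248.36 is $1.95/kg.
Duty = 629 × $1.95 = $1,226.55.
Line 2 (0354.11, Solara, 3,103 kg, $476,713.89):
Base rate for 0354.11 is 0.5%.
Duty = $476,713.89 × 0.5% = $2,383.57.
Line 3 (2089.16, Pelland, 1,510 liters, $182,362.70):
Base rate for 2089.16 is 18.5% + $2.77/liter.
Origin Pelland qualifies under the Kareth–Pelland agreement and 2089.16 is covered: preferential rate 11% applies instead.
The additional-duty order on 2089.16 targets Bralica, not Pelland; it does not apply.
Duty = $182,362.70 × 11% = $20,059.90.
Total = $1,226.55 + $2,383.57 + $20,059.90 = $23,670.02.

$23,670.02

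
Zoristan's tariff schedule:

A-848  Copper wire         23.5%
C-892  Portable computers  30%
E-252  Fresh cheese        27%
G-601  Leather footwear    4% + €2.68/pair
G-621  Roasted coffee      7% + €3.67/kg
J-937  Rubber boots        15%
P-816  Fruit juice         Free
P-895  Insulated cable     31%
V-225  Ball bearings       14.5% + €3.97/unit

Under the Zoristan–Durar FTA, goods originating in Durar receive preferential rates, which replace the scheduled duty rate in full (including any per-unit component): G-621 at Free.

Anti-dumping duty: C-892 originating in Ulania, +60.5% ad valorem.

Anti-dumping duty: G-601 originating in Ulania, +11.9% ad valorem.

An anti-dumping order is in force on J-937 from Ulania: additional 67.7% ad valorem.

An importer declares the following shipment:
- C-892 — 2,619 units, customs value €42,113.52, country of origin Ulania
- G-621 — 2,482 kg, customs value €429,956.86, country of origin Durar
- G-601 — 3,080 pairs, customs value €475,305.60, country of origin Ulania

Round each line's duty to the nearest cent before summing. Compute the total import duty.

Line 1 (C-892, Ulania, 2,619 units, €42,113.52):
Base rate for C-892 is 30%.
Additional duty on C-892 from Ulania: +60.5%. Applied ad valorem rate: 30% + 60.5% = 90.5%.
Duty = €42,113.52 × 90.5% = €38,112.74.
Line 2 (G-621, Durar, 2,482 kg, €429,956.86):
Base rate for G-621 is 7% + €3.67/kg.
Origin Durar qualifies under the Zoristan–Durar agreement and G-621 is covered: preferential rate Free applies instead.
Duty = €429,956.86 × 0% = €0.00.
Line 3 (G-601, Ulania, 3,080 pairs, €475,305.60):
Base rate for G-601 is 4% + €2.68/pair.
Additional duty on G-601 from Ulania: +11.9%. Applied ad valorem rate: 4% + 11.9% = 15.9%.
Duty = €475,305.60 × 15.9% + 3,080 × €2.68 = €83,827.99.
Total = €38,112.74 + €0.00 + €83,827.99 = €121,940.73.

€121,940.73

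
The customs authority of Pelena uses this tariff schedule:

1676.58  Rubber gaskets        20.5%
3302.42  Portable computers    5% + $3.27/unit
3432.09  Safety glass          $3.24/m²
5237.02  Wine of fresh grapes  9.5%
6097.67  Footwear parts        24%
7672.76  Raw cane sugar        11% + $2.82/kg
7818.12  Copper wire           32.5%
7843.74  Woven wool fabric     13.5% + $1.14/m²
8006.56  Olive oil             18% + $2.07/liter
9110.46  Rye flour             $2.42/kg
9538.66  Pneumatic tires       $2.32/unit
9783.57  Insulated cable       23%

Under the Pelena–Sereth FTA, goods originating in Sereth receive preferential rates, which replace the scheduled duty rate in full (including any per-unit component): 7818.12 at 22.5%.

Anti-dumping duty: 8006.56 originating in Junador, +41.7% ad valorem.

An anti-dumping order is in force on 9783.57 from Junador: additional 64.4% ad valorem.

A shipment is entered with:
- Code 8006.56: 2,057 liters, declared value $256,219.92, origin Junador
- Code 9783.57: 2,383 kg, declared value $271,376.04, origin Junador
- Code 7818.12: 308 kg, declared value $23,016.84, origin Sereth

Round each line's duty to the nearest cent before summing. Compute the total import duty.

Line 1 (8006.56, Junador, 2,057 liters, $256,219.92):
Base rate for 8006.56 is 18% + $2.07/liter.
Additional duty on 8006.56 from Junador: +41.7%. Applied ad valorem rate: 18% + 41.7% = 59.7%.
Duty = $256,219.92 × 59.7% + 2,057 × $2.07 = $157,221.28.
Line 2 (9783.57, Junador, 2,383 kg, $271,376.04):
Base rate for 9783.57 is 23%.
Additional duty on 9783.57 from Junador: +64.4%. Applied ad valorem rate: 23% + 64.4% = 87.4%.
Duty = $271,376.04 × 87.4% = $237,182.66.
Line 3 (7818.12, Sereth, 308 kg, $23,016.84):
Base rate for 7818.12 is 32.5%.
Origin Sereth qualifies under the Pelena–Sereth agreement and 7818.12 is covered: preferential rate 22.5% applies instead.
Duty = $23,016.84 × 22.5% = $5,178.79.
Total = $157,221.28 + $237,182.66 + $5,178.79 = $399,582.73.

$399,582.73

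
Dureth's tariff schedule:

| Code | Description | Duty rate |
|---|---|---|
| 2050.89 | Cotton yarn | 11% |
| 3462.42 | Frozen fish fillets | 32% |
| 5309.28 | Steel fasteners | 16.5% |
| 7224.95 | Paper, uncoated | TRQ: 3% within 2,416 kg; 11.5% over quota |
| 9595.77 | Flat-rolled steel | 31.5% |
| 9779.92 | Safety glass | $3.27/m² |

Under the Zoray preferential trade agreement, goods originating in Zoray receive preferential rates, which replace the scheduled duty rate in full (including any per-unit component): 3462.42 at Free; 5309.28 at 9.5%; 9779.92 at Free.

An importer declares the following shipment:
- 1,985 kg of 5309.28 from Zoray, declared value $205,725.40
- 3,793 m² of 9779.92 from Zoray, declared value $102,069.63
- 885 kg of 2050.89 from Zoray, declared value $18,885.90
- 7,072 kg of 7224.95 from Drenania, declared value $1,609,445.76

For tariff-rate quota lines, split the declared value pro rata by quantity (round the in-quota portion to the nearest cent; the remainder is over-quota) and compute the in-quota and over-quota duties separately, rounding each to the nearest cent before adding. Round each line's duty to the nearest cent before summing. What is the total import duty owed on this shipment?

Line 1 (5309.28, Zoray, 1,985 kg, $205,725.40):
Base rate for 5309.28 is 16.5%.
Origin Zoray qualifies under the Dureth–Zoray agreement and 5309.28 is covered: preferential rate 9.5% applies instead.
Duty = $205,725.40 × 9.5% = $19,543.91.
Line 2 (9779.92, Zoray, 3,793 m², $102,069.63):
Base rate for 9779.92 is $3.27/m².
Origin Zoray qualifies under the Dureth–Zoray agreement and 9779.92 is covered: preferential rate Free applies instead.
Duty = $102,069.63 × 0% = $0.00.
Line 3 (2050.89, Zoray, 885 kg, $18,885.90):
Base rate for 2050.89 is 11%.
Origin Zoray is the FTA partner but 2050.89 is not on the preference list; base rate stands.
Duty = $18,885.90 × 11% = $2,077.45.
Line 4 (7224.95, Drenania, 7,072 kg, $1,609,445.76):
Code 7224.95 is under a tariff-rate quota (threshold 2,416 kg). In-quota: 2,416 kg at 3%; over-quota: 4,656 kg at 11.5%.
Pro-rata value split: in-quota = $1,609,445.76 × 2,416/7,072 = $549,833.28; over-quota = $1,609,445.76 − $549,833.28 = $1,059,612.48.
In-quota duty = $549,833.28 × 3% = $16,495.00. Over-quota duty = $1,059,612.48 × 11.5% = $121,855.44.
Line duty = $16,495.00 + $121,855.44 = $138,350.44.
Total = $19,543.91 + $0.00 + $2,077.45 + $138,350.44 = $159,971.80.

$159,971.80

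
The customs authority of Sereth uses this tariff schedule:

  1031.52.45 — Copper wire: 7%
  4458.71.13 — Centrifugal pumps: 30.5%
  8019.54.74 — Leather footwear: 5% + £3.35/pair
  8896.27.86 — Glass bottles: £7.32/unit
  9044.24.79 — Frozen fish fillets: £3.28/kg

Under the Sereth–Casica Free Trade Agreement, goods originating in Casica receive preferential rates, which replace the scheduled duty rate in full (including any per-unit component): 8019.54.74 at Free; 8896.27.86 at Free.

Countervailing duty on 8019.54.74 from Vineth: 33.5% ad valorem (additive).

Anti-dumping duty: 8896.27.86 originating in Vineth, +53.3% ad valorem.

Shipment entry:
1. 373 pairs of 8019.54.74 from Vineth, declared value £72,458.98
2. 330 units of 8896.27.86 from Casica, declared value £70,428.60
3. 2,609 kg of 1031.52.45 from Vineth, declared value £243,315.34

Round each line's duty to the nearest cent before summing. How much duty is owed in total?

£46,178.33

Line 1 (8019.54.74, Vineth, 373 pairs, £72,458.98):
Base rate for 8019.54.74 is 5% + £3.35/pair.
8019.54.74 has an FTA preferential rate, but origin Vineth is not Casica; base rate stands.
Additional duty on 8019.54.74 from Vineth: +33.5%. Applied ad valorem rate: 5% + 33.5% = 38.5%.
Duty = £72,458.98 × 38.5% + 373 × £3.35 = £29,146.26.
Line 2 (8896.27.86, Casica, 330 units, £70,428.60):
Base rate for 8896.27.86 is £7.32/unit.
Origin Casica qualifies under the Sereth–Casica agreement and 8896.27.86 is covered: preferential rate Free applies instead.
The additional-duty order on 8896.27.86 targets Vineth, not Casica; it does not apply.
Duty = £70,428.60 × 0% = £0.00.
Line 3 (1031.52.45, Vineth, 2,609 kg, £243,315.34):
Base rate for 1031.52.45 is 7%.
Duty = £243,315.34 × 7% = £17,032.07.
Total = £29,146.26 + £0.00 + £17,032.07 = £46,178.33.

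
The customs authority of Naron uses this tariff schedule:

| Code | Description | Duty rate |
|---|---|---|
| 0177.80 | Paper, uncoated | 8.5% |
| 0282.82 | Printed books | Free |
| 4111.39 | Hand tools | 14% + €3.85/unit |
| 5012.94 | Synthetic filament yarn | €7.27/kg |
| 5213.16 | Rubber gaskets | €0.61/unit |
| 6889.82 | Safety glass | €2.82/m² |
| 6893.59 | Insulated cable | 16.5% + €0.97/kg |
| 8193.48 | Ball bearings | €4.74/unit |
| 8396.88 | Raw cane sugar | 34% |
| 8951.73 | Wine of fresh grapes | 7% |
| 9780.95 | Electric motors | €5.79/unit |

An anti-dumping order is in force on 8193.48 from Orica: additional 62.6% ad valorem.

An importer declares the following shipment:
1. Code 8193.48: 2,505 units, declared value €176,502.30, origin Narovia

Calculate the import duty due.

€11,873.70

Line 1 (8193.48, Narovia, 2,505 units, €176,502.30):
Base rate for 8193.48 is €4.74/unit.
The additional-duty order on 8193.48 targets Orica, not Narovia; it does not apply.
Duty = 2,505 × €4.74 = €11,873.70.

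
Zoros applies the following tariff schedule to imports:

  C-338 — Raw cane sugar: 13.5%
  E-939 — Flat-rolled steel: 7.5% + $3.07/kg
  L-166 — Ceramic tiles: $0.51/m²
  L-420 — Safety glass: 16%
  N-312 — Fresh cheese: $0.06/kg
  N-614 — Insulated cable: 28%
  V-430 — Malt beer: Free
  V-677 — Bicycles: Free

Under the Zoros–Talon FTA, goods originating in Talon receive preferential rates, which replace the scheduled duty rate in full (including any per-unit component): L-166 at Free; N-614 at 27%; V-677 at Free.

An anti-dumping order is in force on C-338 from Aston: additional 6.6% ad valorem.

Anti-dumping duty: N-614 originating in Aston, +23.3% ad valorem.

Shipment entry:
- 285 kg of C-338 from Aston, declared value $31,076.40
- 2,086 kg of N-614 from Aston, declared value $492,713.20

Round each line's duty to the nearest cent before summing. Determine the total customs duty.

$259,008.23

Line 1 (C-338, Aston, 285 kg, $31,076.40):
Base rate for C-338 is 13.5%.
Additional duty on C-338 from Aston: +6.6%. Applied ad valorem rate: 13.5% + 6.6% = 20.1%.
Duty = $31,076.40 × 20.1% = $6,246.36.
Line 2 (N-614, Aston, 2,086 kg, $492,713.20):
Base rate for N-614 is 28%.
N-614 has an FTA preferential rate, but origin Aston is not Talon; base rate stands.
Additional duty on N-614 from Aston: +23.3%. Applied ad valorem rate: 28% + 23.3% = 51.3%.
Duty = $492,713.20 × 51.3% = $252,761.87.
Total = $6,246.36 + $252,761.87 = $259,008.23.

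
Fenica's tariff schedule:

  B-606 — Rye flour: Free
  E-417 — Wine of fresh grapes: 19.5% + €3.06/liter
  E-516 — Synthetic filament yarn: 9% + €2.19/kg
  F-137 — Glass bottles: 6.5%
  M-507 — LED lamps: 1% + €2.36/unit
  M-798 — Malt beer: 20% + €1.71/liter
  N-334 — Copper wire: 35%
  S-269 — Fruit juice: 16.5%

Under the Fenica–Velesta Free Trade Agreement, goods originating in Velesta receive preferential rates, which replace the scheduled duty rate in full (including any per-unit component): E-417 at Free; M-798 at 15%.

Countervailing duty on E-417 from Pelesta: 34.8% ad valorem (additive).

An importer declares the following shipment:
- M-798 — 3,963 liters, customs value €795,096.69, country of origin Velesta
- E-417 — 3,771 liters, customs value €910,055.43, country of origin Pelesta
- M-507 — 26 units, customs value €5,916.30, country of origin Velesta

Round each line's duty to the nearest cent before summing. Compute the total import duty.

€625,084.38

Line 1 (M-798, Velesta, 3,963 liters, €795,096.69):
Base rate for M-798 is 20% + €1.71/liter.
Origin Velesta qualifies under the Fenica–Velesta agreement and M-798 is covered: preferential rate 15% applies instead.
Duty = €795,096.69 × 15% = €119,264.50.
Line 2 (E-417, Pelesta, 3,771 liters, €910,055.43):
Base rate for E-417 is 19.5% + €3.06/liter.
E-417 has an FTA preferential rate, but origin Pelesta is not Velesta; base rate stands.
Additional duty on E-417 from Pelesta: +34.8%. Applied ad valorem rate: 19.5% + 34.8% = 54.3%.
Duty = €910,055.43 × 54.3% + 3,771 × €3.06 = €505,699.36.
Line 3 (M-507, Velesta, 26 units, €5,916.30):
Base rate for M-507 is 1% + €2.36/unit.
Origin Velesta is the FTA partner but M-507 is not on the preference list; base rate stands.
Duty = €5,916.30 × 1% + 26 × €2.36 = €120.52.
Total = €119,264.50 + €505,699.36 + €120.52 = €625,084.38.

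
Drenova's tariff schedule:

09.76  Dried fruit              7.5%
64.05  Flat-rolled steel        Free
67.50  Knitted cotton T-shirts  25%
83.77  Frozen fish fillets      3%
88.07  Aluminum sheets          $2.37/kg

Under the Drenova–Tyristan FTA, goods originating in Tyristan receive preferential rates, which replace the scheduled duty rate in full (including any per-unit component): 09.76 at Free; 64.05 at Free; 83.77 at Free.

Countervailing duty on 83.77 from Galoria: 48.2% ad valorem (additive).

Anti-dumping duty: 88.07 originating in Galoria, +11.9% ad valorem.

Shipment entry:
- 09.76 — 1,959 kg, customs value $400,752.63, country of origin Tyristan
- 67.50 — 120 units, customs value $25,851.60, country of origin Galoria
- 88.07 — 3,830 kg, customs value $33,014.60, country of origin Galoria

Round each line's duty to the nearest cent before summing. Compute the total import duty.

$19,468.74

Line 1 (09.76, Tyristan, 1,959 kg, $400,752.63):
Base rate for 09.76 is 7.5%.
Origin Tyristan qualifies under the Drenova–Tyristan agreement and 09.76 is covered: preferential rate Free applies instead.
Duty = $400,752.63 × 0% = $0.00.
Line 2 (67.50, Galoria, 120 units, $25,851.60):
Base rate for 67.50 is 25%.
Duty = $25,851.60 × 25% = $6,462.90.
Line 3 (88.07, Galoria, 3,830 kg, $33,014.60):
Base rate for 88.07 is $2.37/kg.
Additional duty on 88.07 from Galoria: +11.9% ad valorem. Applied ad valorem rate = 11.9%.
Duty = $33,014.60 × 11.9% + 3,830 × $2.37 = $13,005.84.
Total = $0.00 + $6,462.90 + $13,005.84 = $19,468.74.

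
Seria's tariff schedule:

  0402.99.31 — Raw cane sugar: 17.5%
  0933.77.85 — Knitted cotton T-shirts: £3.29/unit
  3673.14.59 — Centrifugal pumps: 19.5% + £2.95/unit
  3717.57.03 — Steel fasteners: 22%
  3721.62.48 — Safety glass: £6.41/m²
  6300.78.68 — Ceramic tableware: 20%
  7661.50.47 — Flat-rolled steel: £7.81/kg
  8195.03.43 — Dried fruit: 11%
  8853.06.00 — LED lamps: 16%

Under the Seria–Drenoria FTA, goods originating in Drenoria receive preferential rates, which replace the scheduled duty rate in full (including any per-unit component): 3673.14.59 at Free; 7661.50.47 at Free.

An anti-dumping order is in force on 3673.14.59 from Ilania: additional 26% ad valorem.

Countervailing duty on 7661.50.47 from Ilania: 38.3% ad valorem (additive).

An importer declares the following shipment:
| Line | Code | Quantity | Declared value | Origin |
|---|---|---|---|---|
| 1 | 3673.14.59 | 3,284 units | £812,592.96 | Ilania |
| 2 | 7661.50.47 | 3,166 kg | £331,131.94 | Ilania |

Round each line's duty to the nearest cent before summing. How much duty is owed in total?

Line 1 (3673.14.59, Ilania, 3,284 units, £812,592.96):
Base rate for 3673.14.59 is 19.5% + £2.95/unit.
3673.14.59 has an FTA preferential rate, but origin Ilania is not Drenoria; base rate stands.
Additional duty on 3673.14.59 from Ilania: +26%. Applied ad valorem rate: 19.5% + 26% = 45.5%.
Duty = £812,592.96 × 45.5% + 3,284 × £2.95 = £379,417.60.
Line 2 (7661.50.47, Ilania, 3,166 kg, £331,131.94):
Base rate for 7661.50.47 is £7.81/kg.
7661.50.47 has an FTA preferential rate, but origin Ilania is not Drenoria; base rate stands.
Additional duty on 7661.50.47 from Ilania: +38.3% ad valorem. Applied ad valorem rate = 38.3%.
Duty = £331,131.94 × 38.3% + 3,166 × £7.81 = £151,549.99.
Total = £379,417.60 + £151,549.99 = £530,967.59.

£530,967.59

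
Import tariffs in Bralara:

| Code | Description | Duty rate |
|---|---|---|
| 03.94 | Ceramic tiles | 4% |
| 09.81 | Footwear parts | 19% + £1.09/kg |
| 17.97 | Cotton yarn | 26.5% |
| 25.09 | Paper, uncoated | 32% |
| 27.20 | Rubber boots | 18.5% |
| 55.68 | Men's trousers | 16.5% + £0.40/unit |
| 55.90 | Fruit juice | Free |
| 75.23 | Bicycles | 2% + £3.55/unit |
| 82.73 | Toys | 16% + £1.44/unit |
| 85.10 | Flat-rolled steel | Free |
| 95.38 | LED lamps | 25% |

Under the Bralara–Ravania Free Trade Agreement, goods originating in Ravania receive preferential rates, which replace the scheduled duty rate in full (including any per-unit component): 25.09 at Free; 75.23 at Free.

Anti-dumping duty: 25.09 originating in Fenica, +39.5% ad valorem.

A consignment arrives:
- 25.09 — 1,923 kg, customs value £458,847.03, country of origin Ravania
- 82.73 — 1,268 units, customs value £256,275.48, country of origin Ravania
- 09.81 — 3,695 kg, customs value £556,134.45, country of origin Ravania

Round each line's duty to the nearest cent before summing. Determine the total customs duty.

Line 1 (25.09, Ravania, 1,923 kg, £458,847.03):
Base rate for 25.09 is 32%.
Origin Ravania qualifies under the Bralara–Ravania agreement and 25.09 is covered: preferential rate Free applies instead.
The additional-duty order on 25.09 targets Fenica, not Ravania; it does not apply.
Duty = £458,847.03 × 0% = £0.00.
Line 2 (82.73, Ravania, 1,268 units, £256,275.48):
Base rate for 82.73 is 16% + £1.44/unit.
Origin Ravania is the FTA partner but 82.73 is not on the preference list; base rate stands.
Duty = £256,275.48 × 16% + 1,268 × £1.44 = £42,830.00.
Line 3 (09.81, Ravania, 3,695 kg, £556,134.45):
Base rate for 09.81 is 19% + £1.09/kg.
Origin Ravania is the FTA partner but 09.81 is not on the preference list; base rate stands.
Duty = £556,134.45 × 19% + 3,695 × £1.09 = £109,693.10.
Total = £0.00 + £42,830.00 + £109,693.10 = £152,523.10.

£152,523.10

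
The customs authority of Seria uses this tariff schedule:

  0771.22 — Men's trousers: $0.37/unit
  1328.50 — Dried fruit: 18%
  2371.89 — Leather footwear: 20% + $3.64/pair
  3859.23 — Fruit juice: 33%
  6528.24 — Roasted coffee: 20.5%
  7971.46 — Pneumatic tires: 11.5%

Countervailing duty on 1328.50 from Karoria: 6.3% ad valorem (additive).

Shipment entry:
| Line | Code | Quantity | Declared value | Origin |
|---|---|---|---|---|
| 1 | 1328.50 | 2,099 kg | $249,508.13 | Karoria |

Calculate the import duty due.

Line 1 (1328.50, Karoria, 2,099 kg, $249,508.13):
Base rate for 1328.50 is 18%.
Additional duty on 1328.50 from Karoria: +6.3%. Applied ad valorem rate: 18% + 6.3% = 24.3%.
Duty = $249,508.13 × 24.3% = $60,630.48.

$60,630.48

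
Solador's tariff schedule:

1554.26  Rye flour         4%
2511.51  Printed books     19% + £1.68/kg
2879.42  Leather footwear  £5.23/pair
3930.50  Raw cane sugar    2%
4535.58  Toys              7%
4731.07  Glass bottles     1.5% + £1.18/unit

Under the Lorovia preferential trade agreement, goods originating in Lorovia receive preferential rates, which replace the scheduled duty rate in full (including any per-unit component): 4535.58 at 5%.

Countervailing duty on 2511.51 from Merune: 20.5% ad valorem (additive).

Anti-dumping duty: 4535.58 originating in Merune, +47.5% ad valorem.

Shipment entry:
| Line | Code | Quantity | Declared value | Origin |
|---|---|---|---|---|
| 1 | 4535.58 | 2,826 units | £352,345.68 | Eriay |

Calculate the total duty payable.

Line 1 (4535.58, Eriay, 2,826 units, £352,345.68):
Base rate for 4535.58 is 7%.
4535.58 has an FTA preferential rate, but origin Eriay is not Lorovia; base rate stands.
The additional-duty order on 4535.58 targets Merune, not Eriay; it does not apply.
Duty = £352,345.68 × 7% = £24,664.20.

£24,664.20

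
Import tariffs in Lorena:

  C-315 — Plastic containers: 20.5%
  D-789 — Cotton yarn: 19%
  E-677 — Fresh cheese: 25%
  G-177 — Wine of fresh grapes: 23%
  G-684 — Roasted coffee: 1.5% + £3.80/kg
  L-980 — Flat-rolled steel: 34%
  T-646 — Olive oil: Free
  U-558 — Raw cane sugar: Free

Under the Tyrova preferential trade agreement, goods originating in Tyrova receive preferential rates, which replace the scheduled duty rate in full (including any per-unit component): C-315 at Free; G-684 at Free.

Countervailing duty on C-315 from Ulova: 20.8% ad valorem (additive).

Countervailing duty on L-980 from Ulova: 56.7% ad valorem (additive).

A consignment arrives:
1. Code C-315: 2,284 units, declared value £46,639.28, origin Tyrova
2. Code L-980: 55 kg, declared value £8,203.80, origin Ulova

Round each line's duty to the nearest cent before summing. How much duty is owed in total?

Line 1 (C-315, Tyrova, 2,284 units, £46,639.28):
Base rate for C-315 is 20.5%.
Origin Tyrova qualifies under the Lorena–Tyrova agreement and C-315 is covered: preferential rate Free applies instead.
The additional-duty order on C-315 targets Ulova, not Tyrova; it does not apply.
Duty = £46,639.28 × 0% = £0.00.
Line 2 (L-980, Ulova, 55 kg, £8,203.80):
Base rate for L-980 is 34%.
Additional duty on L-980 from Ulova: +56.7%. Applied ad valorem rate: 34% + 56.7% = 90.7%.
Duty = £8,203.80 × 90.7% = £7,440.85.
Total = £0.00 + £7,440.85 = £7,440.85.

£7,440.85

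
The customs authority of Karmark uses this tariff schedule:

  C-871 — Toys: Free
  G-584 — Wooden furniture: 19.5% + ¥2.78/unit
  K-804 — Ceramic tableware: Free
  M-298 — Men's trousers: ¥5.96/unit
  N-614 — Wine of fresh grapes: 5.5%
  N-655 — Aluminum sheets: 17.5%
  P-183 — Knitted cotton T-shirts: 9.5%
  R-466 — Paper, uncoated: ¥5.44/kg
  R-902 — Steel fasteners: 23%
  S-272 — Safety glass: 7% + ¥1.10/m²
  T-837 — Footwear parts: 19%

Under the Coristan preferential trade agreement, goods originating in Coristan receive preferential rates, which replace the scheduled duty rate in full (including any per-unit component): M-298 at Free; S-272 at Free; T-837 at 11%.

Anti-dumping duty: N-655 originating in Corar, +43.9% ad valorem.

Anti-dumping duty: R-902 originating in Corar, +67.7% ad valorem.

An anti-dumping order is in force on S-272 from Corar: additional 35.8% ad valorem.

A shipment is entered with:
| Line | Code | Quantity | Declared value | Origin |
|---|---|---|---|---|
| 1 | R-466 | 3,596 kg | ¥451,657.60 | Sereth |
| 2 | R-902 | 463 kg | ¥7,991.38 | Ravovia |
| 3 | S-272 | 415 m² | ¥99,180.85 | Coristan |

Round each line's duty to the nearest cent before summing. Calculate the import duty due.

¥21,400.26

Line 1 (R-466, Sereth, 3,596 kg, ¥451,657.60):
Base rate for R-466 is ¥5.44/kg.
Duty = 3,596 × ¥5.44 = ¥19,562.24.
Line 2 (R-902, Ravovia, 463 kg, ¥7,991.38):
Base rate for R-902 is 23%.
The additional-duty order on R-902 targets Corar, not Ravovia; it does not apply.
Duty = ¥7,991.38 × 23% = ¥1,838.02.
Line 3 (S-272, Coristan, 415 m², ¥99,180.85):
Base rate for S-272 is 7% + ¥1.10/m².
Origin Coristan qualifies under the Karmark–Coristan agreement and S-272 is covered: preferential rate Free applies instead.
The additional-duty order on S-272 targets Corar, not Coristan; it does not apply.
Duty = ¥99,180.85 × 0% = ¥0.00.
Total = ¥19,562.24 + ¥1,838.02 + ¥0.00 = ¥21,400.26.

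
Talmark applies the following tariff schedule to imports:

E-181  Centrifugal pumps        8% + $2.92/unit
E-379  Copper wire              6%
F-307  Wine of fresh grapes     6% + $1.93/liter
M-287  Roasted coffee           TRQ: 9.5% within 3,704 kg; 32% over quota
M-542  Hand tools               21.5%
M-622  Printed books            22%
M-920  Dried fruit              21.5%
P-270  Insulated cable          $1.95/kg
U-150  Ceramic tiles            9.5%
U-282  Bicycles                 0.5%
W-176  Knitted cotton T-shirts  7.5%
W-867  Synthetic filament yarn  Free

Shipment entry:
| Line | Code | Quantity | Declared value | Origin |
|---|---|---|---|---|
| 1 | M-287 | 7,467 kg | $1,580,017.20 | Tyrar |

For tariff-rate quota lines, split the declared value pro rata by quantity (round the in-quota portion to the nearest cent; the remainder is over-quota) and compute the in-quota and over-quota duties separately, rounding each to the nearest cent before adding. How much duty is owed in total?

$329,258.07

Line 1 (M-287, Tyrar, 7,467 kg, $1,580,017.20):
Code M-287 is under a tariff-rate quota (threshold 3,704 kg). In-quota: 3,704 kg at 9.5%; over-quota: 3,763 kg at 32%.
Pro-rata value split: in-quota = $1,580,017.20 × 3,704/7,467 = $783,766.40; over-quota = $1,580,017.20 − $783,766.40 = $796,250.80.
In-quota duty = $783,766.40 × 9.5% = $74,457.81. Over-quota duty = $796,250.80 × 32% = $254,800.26.
Line duty = $74,457.81 + $254,800.26 = $329,258.07.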